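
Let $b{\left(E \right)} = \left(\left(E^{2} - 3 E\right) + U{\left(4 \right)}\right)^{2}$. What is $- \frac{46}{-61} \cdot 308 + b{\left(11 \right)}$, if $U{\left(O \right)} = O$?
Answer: $\frac{530472}{61} \approx 8696.3$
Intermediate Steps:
$b{\left(E \right)} = \left(4 + E^{2} - 3 E\right)^{2}$ ($b{\left(E \right)} = \left(\left(E^{2} - 3 E\right) + 4\right)^{2} = \left(4 + E^{2} - 3 E\right)^{2}$)
$- \frac{46}{-61} \cdot 308 + b{\left(11 \right)} = - \frac{46}{-61} \cdot 308 + \left(4 + 11^{2} - 33\right)^{2} = \left(-46\right) \left(- \frac{1}{61}\right) 308 + \left(4 + 121 - 33\right)^{2} = \frac{46}{61} \cdot 308 + 92^{2} = \frac{14168}{61} + 8464 = \frac{530472}{61}$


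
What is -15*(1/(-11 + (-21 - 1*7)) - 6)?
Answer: 1175/13 ≈ 90.385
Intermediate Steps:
-15*(1/(-11 + (-21 - 1*7)) - 6) = -15*(1/(-11 + (-21 - 7)) - 6) = -15*(1/(-11 - 28) - 6) = -15*(1/(-39) - 6) = -15*(-1/39 - 6) = -15*(-235/39) = 1175/13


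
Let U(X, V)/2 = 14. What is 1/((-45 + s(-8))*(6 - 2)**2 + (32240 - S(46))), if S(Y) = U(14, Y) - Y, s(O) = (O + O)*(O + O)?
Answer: 1/35634 ≈ 2.8063e-5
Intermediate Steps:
s(O) = 4*O**2 (s(O) = (2*O)*(2*O) = 4*O**2)
U(X, V) = 28 (U(X, V) = 2*14 = 28)
S(Y) = 28 - Y
1/((-45 + s(-8))*(6 - 2)**2 + (32240 - S(46))) = 1/((-45 + 4*(-8)**2)*(6 - 2)**2 + (32240 - (28 - 1*46))) = 1/((-45 + 4*64)*4**2 + (32240 - (28 - 46))) = 1/((-45 + 256)*16 + (32240 - 1*(-18))) = 1/(211*16 + (32240 + 18)) = 1/(3376 + 32258) = 1/35634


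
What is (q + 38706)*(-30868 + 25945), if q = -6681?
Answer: -157659075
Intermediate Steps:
(q + 38706)*(-30868 + 25945) = (-6681 + 38706)*(-30868 + 25945) = 32025*(-4923) = -157659075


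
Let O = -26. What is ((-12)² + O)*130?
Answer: 15340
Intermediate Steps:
((-12)² + O)*130 = ((-12)² - 26)*130 = (144 - 26)*130 = 118*130 = 15340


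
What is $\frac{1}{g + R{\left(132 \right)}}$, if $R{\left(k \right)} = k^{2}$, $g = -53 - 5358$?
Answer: $\frac{1}{12013} \approx 8.3243 \cdot 10^{-5}$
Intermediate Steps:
$g = -5411$ ($g = -53 - 5358 = -5411$)
$\frac{1}{g + R{\left(132 \right)}} = \frac{1}{-5411 + 132^{2}} = \frac{1}{-5411 + 17424} = \frac{1}{12013}$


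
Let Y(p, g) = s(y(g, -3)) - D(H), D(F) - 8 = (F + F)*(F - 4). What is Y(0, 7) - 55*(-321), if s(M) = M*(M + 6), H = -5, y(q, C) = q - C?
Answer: 17717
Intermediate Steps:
D(F) = 8 + 2*F*(-4 + F) (D(F) = 8 + (F + F)*(F - 4) = 8 + (2*F)*(-4 + F) = 8 + 2*F*(-4 + F))
s(M) = M*(6 + M)
Y(p, g) = -98 + (3 + g)*(9 + g) (Y(p, g) = (g - 1*(-3))*(6 + (g - 1*(-3))) - (8 - 8*(-5) + 2*(-5)**2) = (g + 3)*(6 + (g + 3)) - (8 + 40 + 2*25) = (3 + g)*(6 + (3 + g)) - (8 + 40 + 50) = (3 + g)*(9 + g) - 1*98 = (3 + g)*(9 + g) - 98 = -98 + (3 + g)*(9 + g))
Y(0, 7) - 55*(-321) = (-98 + (3 + 7)*(9 + 7)) - 55*(-321) = (-98 + 10*16) + 17655 = (-98 + 160) + 17655 = 62 + 17655 = 17717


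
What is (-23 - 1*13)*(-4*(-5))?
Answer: -720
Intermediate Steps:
(-23 - 1*13)*(-4*(-5)) = (-23 - 13)*20 = -36*20 = -720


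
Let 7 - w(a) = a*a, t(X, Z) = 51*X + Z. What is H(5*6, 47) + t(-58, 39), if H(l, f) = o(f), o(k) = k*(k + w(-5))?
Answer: -1556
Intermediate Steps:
t(X, Z) = Z + 51*X
w(a) = 7 - a² (w(a) = 7 - a*a = 7 - a²)
o(k) = k*(-18 + k) (o(k) = k*(k + (7 - 1*(-5)²)) = k*(k + (7 - 1*25)) = k*(k + (7 - 25)) = k*(k - 18) = k*(-18 + k))
H(l, f) = f*(-18 + f)
H(5*6, 47) + t(-58, 39) = 47*(-18 + 47) + (39 + 51*(-58)) = 47*29 + (39 - 2958) = 1363 - 2919 = -1556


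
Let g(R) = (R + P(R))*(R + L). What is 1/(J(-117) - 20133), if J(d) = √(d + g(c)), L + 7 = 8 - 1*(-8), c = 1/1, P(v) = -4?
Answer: -6711/135112612 - 7*I*√3/405337836 ≈ -4.967e-5 - 2.9912e-8*I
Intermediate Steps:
c = 1
L = 9 (L = -7 + (8 - 1*(-8)) = -7 + (8 + 8) = -7 + 16 = 9)
g(R) = (-4 + R)*(9 + R) (g(R) = (R - 4)*(R + 9) = (-4 + R)*(9 + R))
J(d) = √(-30 + d) (J(d) = √(d + (-36 + 1² + 5*1)) = √(d + (-36 + 1 + 5)) = √(d - 30) = √(-30 + d))
1/(J(-117) - 20133) = 1/(√(-30 - 117) - 20133) = 1/(√(-147) - 20133) = 1/(7*I*√3 - 20133) = 1/(-20133 + 7*I*√3)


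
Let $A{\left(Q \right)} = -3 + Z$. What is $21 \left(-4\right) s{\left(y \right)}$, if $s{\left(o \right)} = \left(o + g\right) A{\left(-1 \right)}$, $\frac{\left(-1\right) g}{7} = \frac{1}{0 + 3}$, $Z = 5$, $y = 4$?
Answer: $-280$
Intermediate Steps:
$A{\left(Q \right)} = 2$ ($A{\left(Q \right)} = -3 + 5 = 2$)
$g = - \frac{7}{3}$ ($g = - \frac{7}{0 + 3} = - \frac{7}{3} \approx -2.3333$)
$s{\left(o \right)} = - \frac{14}{3} + 2 o$ ($s{\left(o \right)} = \left(o - \frac{7}{3}\right) 2 = \left(- \frac{7}{3} + o\right) 2 = - \frac{14}{3} + 2 o$)
$21 \left(-4\right) s{\left(y \right)} = 21 \left(-4\right) \left(- \frac{14}{3} + 2 \cdot 4\right) = - 84 \left(- \frac{14}{3} + 8\right) = \left(-84\right) \frac{10}{3} = -280$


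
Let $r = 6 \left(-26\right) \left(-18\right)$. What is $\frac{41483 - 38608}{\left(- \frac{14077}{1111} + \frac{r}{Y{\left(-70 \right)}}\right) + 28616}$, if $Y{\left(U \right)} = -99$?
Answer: $\frac{3194125}{31746787} \approx 0.10061$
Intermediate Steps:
$r = 2808$ ($r = \left(-156\right) \left(-18\right) = 2808$)
$\frac{41483 - 38608}{\left(- \frac{14077}{1111} + \frac{r}{Y{\left(-70 \right)}}\right) + 28616} = \frac{41483 - 38608}{\left(- \frac{14077}{1111} + \frac{2808}{-99}\right) + 28616} = \frac{2875}{\left(\left(-14077\right) \frac{1}{1111} + 2808 \left(- \frac{1}{99}\right)\right) + 28616} = \frac{2875}{\left(- \frac{14077}{1111} - \frac{312}{11}\right) + 28616} = \frac{2875}{- \frac{45589}{1111} + 28616} = \frac{2875}{\frac{31746787}{1111}} = 2875 \cdot \frac{1111}{31746787} = \frac{3194125}{31746787}$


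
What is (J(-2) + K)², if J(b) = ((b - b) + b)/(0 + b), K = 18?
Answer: 361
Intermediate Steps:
J(b) = 1 (J(b) = (0 + b)/b = b/b = 1)
(J(-2) + K)² = (1 + 18)² = 19² = 361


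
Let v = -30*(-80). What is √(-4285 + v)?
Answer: I*√1885 ≈ 43.417*I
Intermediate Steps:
v = 2400
√(-4285 + v) = √(-4285 + 2400) = √(-1885) = I*√1885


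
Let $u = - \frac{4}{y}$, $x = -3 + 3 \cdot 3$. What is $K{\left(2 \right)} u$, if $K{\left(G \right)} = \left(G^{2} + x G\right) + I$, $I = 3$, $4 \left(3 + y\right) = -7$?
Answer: $16$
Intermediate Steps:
$y = - \frac{19}{4}$ ($y = -3 + \frac{1}{4} \left(-7\right) = -3 - \frac{7}{4} = - \frac{19}{4} \approx -4.75$)
$x = 6$ ($x = -3 + 9 = 6$)
$K{\left(G \right)} = 3 + G^{2} + 6 G$ ($K{\left(G \right)} = \left(G^{2} + 6 G\right) + 3 = 3 + G^{2} + 6 G$)
$u = \frac{16}{19}$ ($u = - \frac{4}{- \frac{19}{4}} = \left(-4\right) \left(- \frac{4}{19}\right) = \frac{16}{19} \approx 0.8421$)
$K{\left(2 \right)} u = \left(3 + 2^{2} + 6 \cdot 2\right) \frac{16}{19} = \left(3 + 4 + 12\right) \frac{16}{19} = 19 \cdot \frac{16}{19} = 16$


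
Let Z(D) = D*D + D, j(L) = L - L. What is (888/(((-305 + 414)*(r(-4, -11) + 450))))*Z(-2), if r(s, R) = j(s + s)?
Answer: 296/8175 ≈ 0.036208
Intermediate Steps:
j(L) = 0
r(s, R) = 0
Z(D) = D + D² (Z(D) = D² + D = D + D²)
(888/(((-305 + 414)*(r(-4, -11) + 450))))*Z(-2) = (888/(((-305 + 414)*(0 + 450))))*(-2*(1 - 2)) = (888/((109*450)))*(-2*(-1)) = (888/49050)*2 = (888*(1/49050))*2 = (148/8175)*2 = 296/8175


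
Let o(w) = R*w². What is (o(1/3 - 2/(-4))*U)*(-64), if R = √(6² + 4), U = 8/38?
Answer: -3200*√10/171 ≈ -59.177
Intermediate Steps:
U = 4/19 (U = 8*(1/38) = 4/19 ≈ 0.21053)
R = 2*√10 (R = √(36 + 4) = √40 = 2*√10 ≈ 6.3246)
o(w) = 2*√10*w² (o(w) = (2*√10)*w² = 2*√10*w²)
(o(1/3 - 2/(-4))*U)*(-64) = ((2*√10*(1/3 - 2/(-4))²)*(4/19))*(-64) = ((2*√10*(1*(⅓) - 2*(-¼))²)*(4/19))*(-64) = ((2*√10*(⅓ + ½)²)*(4/19))*(-64) = ((2*√10*(⅚)²)*(4/19))*(-64) = ((2*√10*(25/36))*(4/19))*(-64) = ((25*√10/18)*(4/19))*(-64) = (50*√10/171)*(-64) = -3200*√10/171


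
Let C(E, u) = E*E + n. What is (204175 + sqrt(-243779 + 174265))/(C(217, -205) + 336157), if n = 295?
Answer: 204175/383541 + I*sqrt(69514)/383541 ≈ 0.53234 + 0.00068742*I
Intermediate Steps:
C(E, u) = 295 + E**2 (C(E, u) = E*E + 295 = E**2 + 295 = 295 + E**2)
(204175 + sqrt(-243779 + 174265))/(C(217, -205) + 336157) = (204175 + sqrt(-243779 + 174265))/((295 + 217**2) + 336157) = (204175 + sqrt(-69514))/((295 + 47089) + 336157) = (204175 + I*sqrt(69514))/(47384 + 336157) = (204175 + I*sqrt(69514))/383541 = (204175 + I*sqrt(69514))*(1/383541) = 204175/383541 + I*sqrt(69514)/383541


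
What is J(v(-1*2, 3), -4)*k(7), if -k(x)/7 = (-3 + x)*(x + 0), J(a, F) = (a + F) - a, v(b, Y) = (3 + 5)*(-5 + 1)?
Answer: 784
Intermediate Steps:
v(b, Y) = -32 (v(b, Y) = 8*(-4) = -32)
J(a, F) = F (J(a, F) = (F + a) - a = F)
k(x) = -7*x*(-3 + x) (k(x) = -7*(-3 + x)*(x + 0) = -7*(-3 + x)*x = -7*x*(-3 + x))
J(v(-1*2, 3), -4)*k(7) = -28*7*(3 - 1*7) = -28*7*(3 - 7) = -28*7*(-4) = -4*(-196) = 784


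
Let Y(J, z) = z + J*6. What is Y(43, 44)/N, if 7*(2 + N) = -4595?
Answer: -2114/4609 ≈ -0.45867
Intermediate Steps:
Y(J, z) = z + 6*J
N = -4609/7 (N = -2 + (⅐)*(-4595) = -2 - 4595/7 = -4609/7 ≈ -658.43)
Y(43, 44)/N = (44 + 6*43)/(-4609/7) = (44 + 258)*(-7/4609) = 302*(-7/4609) = -2114/4609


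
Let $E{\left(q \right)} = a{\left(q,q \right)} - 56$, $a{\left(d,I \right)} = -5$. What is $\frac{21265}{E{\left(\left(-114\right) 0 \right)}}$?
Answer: $- \frac{21265}{61} \approx -348.61$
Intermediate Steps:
$E{\left(q \right)} = -61$ ($E{\left(q \right)} = -5 - 56 = -61$)
$\frac{21265}{E{\left(\left(-114\right) 0 \right)}} = \frac{21265}{-61} = 21265 \left(- \frac{1}{61}\right) = - \frac{21265}{61}$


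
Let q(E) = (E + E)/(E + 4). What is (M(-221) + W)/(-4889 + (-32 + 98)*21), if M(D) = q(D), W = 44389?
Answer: -9632855/760151 ≈ -12.672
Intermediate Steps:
q(E) = 2*E/(4 + E) (q(E) = (2*E)/(4 + E) = 2*E/(4 + E))
M(D) = 2*D/(4 + D)
(M(-221) + W)/(-4889 + (-32 + 98)*21) = (2*(-221)/(4 - 221) + 44389)/(-4889 + (-32 + 98)*21) = (2*(-221)/(-217) + 44389)/(-4889 + 66*21) = (2*(-221)*(-1/217) + 44389)/(-4889 + 1386) = (442/217 + 44389)/(-3503) = (9632855/217)*(-1/3503) = -9632855/760151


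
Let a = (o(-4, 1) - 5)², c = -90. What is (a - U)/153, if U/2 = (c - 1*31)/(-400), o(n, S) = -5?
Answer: 19879/30600 ≈ 0.64964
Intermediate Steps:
a = 100 (a = (-5 - 5)² = (-10)² = 100)
U = 121/200 (U = 2*((-90 - 1*31)/(-400)) = 2*((-90 - 31)*(-1/400)) = 2*(-121*(-1/400)) = 2*(121/400) = 121/200 ≈ 0.60500)
(a - U)/153 = (100 - 1*121/200)/153 = (100 - 121/200)*(1/153) = (19879/200)*(1/153) = 19879/30600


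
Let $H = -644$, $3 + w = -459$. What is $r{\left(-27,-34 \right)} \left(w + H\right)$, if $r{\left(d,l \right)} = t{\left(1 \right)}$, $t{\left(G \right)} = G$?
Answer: $-1106$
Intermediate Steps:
$r{\left(d,l \right)} = 1$
$w = -462$ ($w = -3 - 459 = -462$)
$r{\left(-27,-34 \right)} \left(w + H\right) = 1 \left(-462 - 644\right) = 1 \left(-1106\right) = -1106$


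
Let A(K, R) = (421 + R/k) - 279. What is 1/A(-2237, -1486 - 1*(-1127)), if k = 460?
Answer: 460/64961 ≈ 0.0070812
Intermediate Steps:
A(K, R) = 142 + R/460 (A(K, R) = (421 + R/460) - 279 = 142 + R/460)
1/A(-2237, -1486 - 1*(-1127)) = 1/(142 + (-1486 - 1*(-1127))/460) = 1/(142 + (-1486 + 1127)/460) = 1/(142 + (1/460)*(-359)) = 1/(142 - 359/460) = 1/(64961/460) = 460/64961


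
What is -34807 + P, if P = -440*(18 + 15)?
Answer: -49327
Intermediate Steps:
P = -14520 (P = -440*33 = -14520)
-34807 + P = -34807 - 14520 = -49327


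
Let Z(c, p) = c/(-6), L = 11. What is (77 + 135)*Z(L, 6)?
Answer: -1166/3 ≈ -388.67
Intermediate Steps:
Z(c, p) = -c/6 (Z(c, p) = c*(-1/6) = -c/6)
(77 + 135)*Z(L, 6) = (77 + 135)*(-1/6*11) = 212*(-11/6) = -1166/3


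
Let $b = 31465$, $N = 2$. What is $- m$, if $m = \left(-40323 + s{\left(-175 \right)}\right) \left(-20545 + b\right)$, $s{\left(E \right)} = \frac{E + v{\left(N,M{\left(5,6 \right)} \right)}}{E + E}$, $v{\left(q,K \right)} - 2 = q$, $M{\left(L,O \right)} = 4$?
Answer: $\frac{2201609124}{5} \approx 4.4032 \cdot 10^{8}$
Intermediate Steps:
$v{\left(q,K \right)} = 2 + q$
$s{\left(E \right)} = \frac{4 + E}{2 E}$ ($s{\left(E \right)} = \frac{E + \left(2 + 2\right)}{E + E} = \frac{E + 4}{2 E} = \left(4 + E\right) \frac{1}{2 E} = \frac{4 + E}{2 E}$)
$m = - \frac{2201609124}{5}$ ($m = \left(-40323 + \frac{4 - 175}{2 \left(-175\right)}\right) \left(-20545 + 31465\right) = \left(-40323 + \frac{1}{2} \left(- \frac{1}{175}\right) \left(-171\right)\right) 10920 = \left(-40323 + \frac{171}{350}\right) 10920 = \left(- \frac{14112879}{350}\right) 10920 = - \frac{2201609124}{5} \approx -4.4032 \cdot 10^{8}$)
$- m = \left(-1\right) \left(- \frac{2201609124}{5}\right) = \frac{2201609124}{5}$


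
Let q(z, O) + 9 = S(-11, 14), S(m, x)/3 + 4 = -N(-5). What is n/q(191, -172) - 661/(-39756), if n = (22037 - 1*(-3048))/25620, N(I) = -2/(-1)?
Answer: -2250163/114586731 ≈ -0.019637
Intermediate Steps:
N(I) = 2 (N(I) = -2*(-1) = 2)
S(m, x) = -18 (S(m, x) = -12 + 3*(-1*2) = -12 + 3*(-2) = -12 - 6 = -18)
q(z, O) = -27 (q(z, O) = -9 - 18 = -27)
n = 5017/5124 (n = (22037 + 3048)*(1/25620) = 25085*(1/25620) = 5017/5124 ≈ 0.97912)
n/q(191, -172) - 661/(-39756) = (5017/5124)/(-27) - 661/(-39756) = (5017/5124)*(-1/27) - 661*(-1/39756) = -5017/138348 + 661/39756 = -2250163/114586731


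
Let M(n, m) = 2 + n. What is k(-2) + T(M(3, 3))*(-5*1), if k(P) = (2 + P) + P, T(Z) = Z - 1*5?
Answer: -2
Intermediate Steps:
T(Z) = -5 + Z (T(Z) = Z - 5 = -5 + Z)
k(P) = 2 + 2*P
k(-2) + T(M(3, 3))*(-5*1) = (2 + 2*(-2)) + (-5 + (2 + 3))*(-5*1) = (2 - 4) + (-5 + 5)*(-5) = -2 + 0*(-5) = -2 + 0 = -2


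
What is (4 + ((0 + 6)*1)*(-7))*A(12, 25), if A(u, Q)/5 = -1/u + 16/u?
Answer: -475/2 ≈ -237.50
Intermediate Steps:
A(u, Q) = 75/u (A(u, Q) = 5*(-1/u + 16/u) = 5*(15/u) = 75/u)
(4 + ((0 + 6)*1)*(-7))*A(12, 25) = (4 + ((0 + 6)*1)*(-7))*(75/12) = (4 + (6*1)*(-7))*(75*(1/12)) = (4 + 6*(-7))*(25/4) = (4 - 42)*(25/4) = -38*25/4 = -475/2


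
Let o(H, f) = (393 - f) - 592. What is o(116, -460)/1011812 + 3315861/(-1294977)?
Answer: -1118229987045/436757756108 ≈ -2.5603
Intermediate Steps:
o(H, f) = -199 - f
o(116, -460)/1011812 + 3315861/(-1294977) = (-199 - 1*(-460))/1011812 + 3315861/(-1294977) = (-199 + 460)*(1/1011812) + 3315861*(-1/1294977) = 261*(1/1011812) - 1105287/431659 = 261/1011812 - 1105287/431659 = -1118229987045/436757756108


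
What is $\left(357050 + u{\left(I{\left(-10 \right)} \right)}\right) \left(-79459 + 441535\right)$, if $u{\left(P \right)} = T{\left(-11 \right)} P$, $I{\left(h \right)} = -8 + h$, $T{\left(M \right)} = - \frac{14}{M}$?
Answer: $129270940968$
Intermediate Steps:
$u{\left(P \right)} = \frac{14 P}{11}$ ($u{\left(P \right)} = - \frac{14}{-11} P = \left(-14\right) \left(- \frac{1}{11}\right) P = \frac{14 P}{11}$)
$\left(357050 + u{\left(I{\left(-10 \right)} \right)}\right) \left(-79459 + 441535\right) = \left(357050 + \frac{14 \left(-8 - 10\right)}{11}\right) \left(-79459 + 441535\right) = \left(357050 + \frac{14}{11} \left(-18\right)\right) 362076 = \left(357050 - \frac{252}{11}\right) 362076 = \frac{3927298}{11} \cdot 362076 = 129270940968$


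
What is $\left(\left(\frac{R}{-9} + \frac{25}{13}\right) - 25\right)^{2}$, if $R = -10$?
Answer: $\frac{6604900}{13689} \approx 482.5$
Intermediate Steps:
$\left(\left(\frac{R}{-9} + \frac{25}{13}\right) - 25\right)^{2} = \left(\left(- \frac{10}{-9} + \frac{25}{13}\right) - 25\right)^{2} = \left(\left(\left(-10\right) \left(- \frac{1}{9}\right) + 25 \cdot \frac{1}{13}\right) - 25\right)^{2} = \left(\left(\frac{10}{9} + \frac{25}{13}\right) - 25\right)^{2} = \left(\frac{355}{117} - 25\right)^{2} = \left(- \frac{2570}{117}\right)^{2} = \frac{6604900}{13689}$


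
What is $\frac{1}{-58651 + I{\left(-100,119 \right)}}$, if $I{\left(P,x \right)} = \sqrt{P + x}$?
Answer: $- \frac{58651}{3439939782} - \frac{\sqrt{19}}{3439939782} \approx -1.7051 \cdot 10^{-5}$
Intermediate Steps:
$\frac{1}{-58651 + I{\left(-100,119 \right)}} = \frac{1}{-58651 + \sqrt{-100 + 119}} = \frac{1}{-58651 + \sqrt{19}}$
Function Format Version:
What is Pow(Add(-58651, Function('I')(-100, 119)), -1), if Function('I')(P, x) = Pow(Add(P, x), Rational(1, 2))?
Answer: Add(Rational(-58651, 3439939782), Mul(Rational(-1, 3439939782), Pow(19, Rational(1, 2)))) ≈ -1.7051e-5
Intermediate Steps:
Pow(Add(-58651, Function('I')(-100, 119)), -1) = Pow(Add(-58651, Pow(Add(-100, 119), Rational(1, 2))), -1) = Pow(Add(-58651, Pow(19, Rational(1, 2))), -1)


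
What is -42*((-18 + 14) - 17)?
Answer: 882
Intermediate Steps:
-42*((-18 + 14) - 17) = -42*(-4 - 17) = -42*(-21) = 882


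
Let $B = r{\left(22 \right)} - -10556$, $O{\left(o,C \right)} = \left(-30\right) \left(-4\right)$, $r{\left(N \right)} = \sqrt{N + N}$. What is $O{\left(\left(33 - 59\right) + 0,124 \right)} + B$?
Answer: $10676 + 2 \sqrt{11} \approx 10683.0$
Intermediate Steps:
$r{\left(N \right)} = \sqrt{2} \sqrt{N}$ ($r{\left(N \right)} = \sqrt{2 N} = \sqrt{2} \sqrt{N}$)
$O{\left(o,C \right)} = 120$
$B = 10556 + 2 \sqrt{11}$ ($B = \sqrt{2} \sqrt{22} - -10556 = 2 \sqrt{11} + 10556 = 10556 + 2 \sqrt{11} \approx 10563.0$)
$O{\left(\left(33 - 59\right) + 0,124 \right)} + B = 120 + \left(10556 + 2 \sqrt{11}\right) = 10676 + 2 \sqrt{11}$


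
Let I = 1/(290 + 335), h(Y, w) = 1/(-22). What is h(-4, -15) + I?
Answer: -603/13750 ≈ -0.043855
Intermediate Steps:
h(Y, w) = -1/22
I = 1/625 ≈ 0.0016000
h(-4, -15) + I = -1/22 + 1/625 = -603/13750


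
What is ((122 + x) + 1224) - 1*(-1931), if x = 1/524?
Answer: 1717149/524 ≈ 3277.0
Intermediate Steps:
x = 1/524 ≈ 0.0019084
((122 + x) + 1224) - 1*(-1931) = ((122 + 1/524) + 1224) - 1*(-1931) = (63929/524 + 1224) + 1931 = 705305/524 + 1931 = 1717149/524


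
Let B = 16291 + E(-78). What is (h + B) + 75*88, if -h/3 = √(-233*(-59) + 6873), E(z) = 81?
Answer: 22972 - 6*√5155 ≈ 22541.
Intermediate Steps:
B = 16372 (B = 16291 + 81 = 16372)
h = -6*√5155 (h = -3*√(-233*(-59) + 6873) = -3*√(13747 + 6873) = -6*√5155 ≈ -430.79)
(h + B) + 75*88 = (-6*√5155 + 16372) + 75*88 = (16372 - 6*√5155) + 6600 = 22972 - 6*√5155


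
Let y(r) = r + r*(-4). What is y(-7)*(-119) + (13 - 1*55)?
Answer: -2541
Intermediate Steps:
y(r) = -3*r (y(r) = r - 4*r = -3*r)
y(-7)*(-119) + (13 - 1*55) = -3*(-7)*(-119) + (13 - 1*55) = 21*(-119) + (13 - 55) = -2499 - 42 = -2541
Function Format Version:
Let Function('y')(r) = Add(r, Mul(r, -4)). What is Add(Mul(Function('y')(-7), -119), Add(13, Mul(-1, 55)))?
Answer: -2541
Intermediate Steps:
Function('y')(r) = Mul(-3, r) (Function('y')(r) = Add(r, Mul(-4, r)) = Mul(-3, r))
Add(Mul(Function('y')(-7), -119), Add(13, Mul(-1, 55))) = Add(Mul(Mul(-3, -7), -119), Add(13, Mul(-1, 55))) = Add(Mul(21, -119), Add(13, -55)) = Add(-2499, -42) = -2541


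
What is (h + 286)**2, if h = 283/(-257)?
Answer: 5361021961/66049 ≈ 81167.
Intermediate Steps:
h = -283/257 (h = 283*(-1/257) = -283/257 ≈ -1.1012)
(h + 286)**2 = (-283/257 + 286)**2 = (73219/257)**2 = 5361021961/66049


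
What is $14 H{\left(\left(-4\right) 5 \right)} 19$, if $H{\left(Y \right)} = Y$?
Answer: $-5320$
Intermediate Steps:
$14 H{\left(\left(-4\right) 5 \right)} 19 = 14 \left(\left(-4\right) 5\right) 19 = 14 \left(-20\right) 19 = \left(-280\right) 19 = -5320$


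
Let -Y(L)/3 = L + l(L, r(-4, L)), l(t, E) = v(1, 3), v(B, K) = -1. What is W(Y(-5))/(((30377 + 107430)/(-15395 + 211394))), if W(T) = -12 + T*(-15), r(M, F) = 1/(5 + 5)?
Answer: -55271718/137807 ≈ -401.08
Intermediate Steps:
r(M, F) = ⅒ (r(M, F) = 1/10 = ⅒)
l(t, E) = -1
Y(L) = 3 - 3*L (Y(L) = -3*(L - 1) = -3*(-1 + L) = 3 - 3*L)
W(T) = -12 - 15*T
W(Y(-5))/(((30377 + 107430)/(-15395 + 211394))) = (-12 - 15*(3 - 3*(-5)))/(((30377 + 107430)/(-15395 + 211394))) = (-12 - 15*(3 + 15))/((137807/195999)) = (-12 - 15*18)/((137807*(1/195999))) = (-12 - 270)/(137807/195999) = -282*195999/137807 = -55271718/137807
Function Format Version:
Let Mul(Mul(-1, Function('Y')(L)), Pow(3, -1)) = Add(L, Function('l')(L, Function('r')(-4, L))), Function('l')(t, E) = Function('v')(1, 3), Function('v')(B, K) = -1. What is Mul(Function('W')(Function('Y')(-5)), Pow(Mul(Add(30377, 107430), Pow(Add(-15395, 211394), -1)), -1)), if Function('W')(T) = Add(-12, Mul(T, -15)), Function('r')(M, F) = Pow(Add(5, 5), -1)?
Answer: Rational(-55271718, 137807) ≈ -401.08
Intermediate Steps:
Function('r')(M, F) = Rational(1, 10) (Function('r')(M, F) = Pow(10, -1) = Rational(1, 10))
Function('l')(t, E) = -1
Function('Y')(L) = Add(3, Mul(-3, L)) (Function('Y')(L) = Mul(-3, Add(L, -1)) = Mul(-3, Add(-1, L)) = Add(3, Mul(-3, L)))
Function('W')(T) = Add(-12, Mul(-15, T))
Mul(Function('W')(Function('Y')(-5)), Pow(Mul(Add(30377, 107430), Pow(Add(-15395, 211394), -1)), -1)) = Mul(Add(-12, Mul(-15, Add(3, Mul(-3, -5)))), Pow(Mul(Add(30377, 107430), Pow(Add(-15395, 211394), -1)), -1)) = Mul(Add(-12, Mul(-15, Add(3, 15))), Pow(Mul(137807, Pow(195999, -1)), -1)) = Mul(Add(-12, Mul(-15, 18)), Pow(Mul(137807, Rational(1, 195999)), -1)) = Mul(Add(-12, -270), Pow(Rational(137807, 195999), -1)) = Mul(-282, Rational(195999, 137807)) = Rational(-55271718, 137807)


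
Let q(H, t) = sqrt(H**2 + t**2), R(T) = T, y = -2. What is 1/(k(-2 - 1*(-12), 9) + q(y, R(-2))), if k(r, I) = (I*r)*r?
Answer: 225/202498 - sqrt(2)/404996 ≈ 0.0011076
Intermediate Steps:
k(r, I) = I*r**2
1/(k(-2 - 1*(-12), 9) + q(y, R(-2))) = 1/(9*(-2 - 1*(-12))**2 + sqrt((-2)**2 + (-2)**2)) = 1/(9*(-2 + 12)**2 + sqrt(4 + 4)) = 1/(9*10**2 + sqrt(8)) = 1/(9*100 + 2*sqrt(2)) = 1/(900 + 2*sqrt(2))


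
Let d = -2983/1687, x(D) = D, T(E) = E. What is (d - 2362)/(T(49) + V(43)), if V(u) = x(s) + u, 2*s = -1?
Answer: -7975354/308721 ≈ -25.834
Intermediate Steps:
s = -½ (s = (½)*(-1) = -½ ≈ -0.50000)
d = -2983/1687 (d = -2983*1/1687 = -2983/1687 ≈ -1.7682)
V(u) = -½ + u
(d - 2362)/(T(49) + V(43)) = (-2983/1687 - 2362)/(49 + (-½ + 43)) = -3987677/(1687*(49 + 85/2)) = -3987677/(1687*183/2) = -3987677/1687*2/183 = -7975354/308721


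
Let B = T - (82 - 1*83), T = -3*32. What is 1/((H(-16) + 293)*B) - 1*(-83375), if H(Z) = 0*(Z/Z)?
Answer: 2320743124/27835 ≈ 83375.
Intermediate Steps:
H(Z) = 0 (H(Z) = 0*1 = 0)
T = -96
B = -95 (B = -96 - (82 - 1*83) = -96 - (82 - 83) = -96 - 1*(-1) = -96 + 1 = -95)
1/((H(-16) + 293)*B) - 1*(-83375) = 1/((0 + 293)*(-95)) - 1*(-83375) = 1/(293*(-95)) + 83375 = 1/(-27835) + 83375 = -1/27835 + 83375 = 2320743124/27835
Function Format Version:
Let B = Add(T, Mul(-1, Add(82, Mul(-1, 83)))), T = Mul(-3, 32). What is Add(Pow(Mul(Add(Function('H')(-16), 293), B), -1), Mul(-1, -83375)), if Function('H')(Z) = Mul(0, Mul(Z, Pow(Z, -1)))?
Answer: Rational(2320743124, 27835) ≈ 83375.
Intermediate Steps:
Function('H')(Z) = 0 (Function('H')(Z) = Mul(0, 1) = 0)
T = -96
B = -95 (B = Add(-96, Mul(-1, Add(82, Mul(-1, 83)))) = Add(-96, Mul(-1, Add(82, -83))) = Add(-96, Mul(-1, -1)) = Add(-96, 1) = -95)
Add(Pow(Mul(Add(Function('H')(-16), 293), B), -1), Mul(-1, -83375)) = Add(Pow(Mul(Add(0, 293), -95), -1), Mul(-1, -83375)) = Add(Pow(Mul(293, -95), -1), 83375) = Add(Pow(-27835, -1), 83375) = Add(Rational(-1, 27835), 83375) = Rational(2320743124, 27835)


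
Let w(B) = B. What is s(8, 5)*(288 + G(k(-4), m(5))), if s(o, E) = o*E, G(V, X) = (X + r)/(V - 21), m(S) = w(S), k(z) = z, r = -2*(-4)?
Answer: 57496/5 ≈ 11499.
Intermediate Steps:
r = 8
m(S) = S
G(V, X) = (8 + X)/(-21 + V) (G(V, X) = (X + 8)/(V - 21) = (8 + X)/(-21 + V))
s(o, E) = E*o
s(8, 5)*(288 + G(k(-4), m(5))) = (5*8)*(288 + (8 + 5)/(-21 - 4)) = 40*(288 + 13/(-25)) = 40*(288 - 1/25*13) = 40*(288 - 13/25) = 40*(7187/25) = 57496/5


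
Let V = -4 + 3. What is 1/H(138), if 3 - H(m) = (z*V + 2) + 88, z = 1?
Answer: -1/86 ≈ -0.011628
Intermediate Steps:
V = -1
H(m) = -86 (H(m) = 3 - ((1*(-1) + 2) + 88) = 3 - ((-1 + 2) + 88) = 3 - (1 + 88) = 3 - 1*89 = 3 - 89 = -86)
1/H(138) = 1/(-86) = -1/86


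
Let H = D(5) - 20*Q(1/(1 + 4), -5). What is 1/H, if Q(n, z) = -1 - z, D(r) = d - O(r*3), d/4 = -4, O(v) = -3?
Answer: -1/93 ≈ -0.010753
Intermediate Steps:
d = -16 (d = 4*(-4) = -16)
D(r) = -13 (D(r) = -16 - 1*(-3) = -16 + 3 = -13)
H = -93 (H = -13 - 20*(-1 - 1*(-5)) = -13 - 20*(-1 + 5) = -13 - 20*4 = -13 - 80 = -93)
1/H = 1/(-93) = -1/93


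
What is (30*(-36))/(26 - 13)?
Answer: -1080/13 ≈ -83.077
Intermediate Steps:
(30*(-36))/(26 - 13) = -1080/13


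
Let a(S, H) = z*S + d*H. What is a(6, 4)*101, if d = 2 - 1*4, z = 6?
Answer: 2828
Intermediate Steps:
d = -2 (d = 2 - 4 = -2)
a(S, H) = -2*H + 6*S (a(S, H) = 6*S - 2*H = -2*H + 6*S)
a(6, 4)*101 = (-2*4 + 6*6)*101 = (-8 + 36)*101 = 28*101 = 2828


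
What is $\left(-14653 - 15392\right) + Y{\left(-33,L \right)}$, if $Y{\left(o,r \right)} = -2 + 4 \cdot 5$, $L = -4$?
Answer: $-30027$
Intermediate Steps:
$Y{\left(o,r \right)} = 18$ ($Y{\left(o,r \right)} = -2 + 20 = 18$)
$\left(-14653 - 15392\right) + Y{\left(-33,L \right)} = \left(-14653 - 15392\right) + 18 = -30045 + 18 = -30027$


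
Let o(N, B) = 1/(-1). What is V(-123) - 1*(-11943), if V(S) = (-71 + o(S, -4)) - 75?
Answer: 11796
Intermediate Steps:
o(N, B) = -1
V(S) = -147 (V(S) = (-71 - 1) - 75 = -72 - 75 = -147)
V(-123) - 1*(-11943) = -147 - 1*(-11943) = -147 + 11943 = 11796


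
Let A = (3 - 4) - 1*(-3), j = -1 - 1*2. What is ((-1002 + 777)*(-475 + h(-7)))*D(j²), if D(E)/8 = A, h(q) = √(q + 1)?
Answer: 1710000 - 3600*I*√6 ≈ 1.71e+6 - 8818.2*I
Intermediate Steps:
h(q) = √(1 + q)
j = -3 (j = -1 - 2 = -3)
A = 2 (A = -1 + 3 = 2)
D(E) = 16 (D(E) = 8*2 = 16)
((-1002 + 777)*(-475 + h(-7)))*D(j²) = ((-1002 + 777)*(-475 + √(1 - 7)))*16 = -225*(-475 + √(-6))*16 = -225*(-475 + I*√6)*16 = (106875 - 225*I*√6)*16 = 1710000 - 3600*I*√6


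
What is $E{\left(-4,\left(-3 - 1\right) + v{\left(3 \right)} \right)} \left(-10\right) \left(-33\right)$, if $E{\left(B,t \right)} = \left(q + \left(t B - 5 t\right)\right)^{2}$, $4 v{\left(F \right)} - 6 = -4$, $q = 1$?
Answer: $\frac{697125}{2} \approx 3.4856 \cdot 10^{5}$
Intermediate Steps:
$v{\left(F \right)} = \frac{1}{2}$ ($v{\left(F \right)} = \frac{3}{2} + \frac{1}{4} \left(-4\right) = \frac{3}{2} - 1 = \frac{1}{2}$)
$E{\left(B,t \right)} = \left(1 - 5 t + B t\right)^{2}$ ($E{\left(B,t \right)} = \left(1 + \left(t B - 5 t\right)\right)^{2} = \left(1 + \left(B t - 5 t\right)\right)^{2} = \left(1 + \left(- 5 t + B t\right)\right)^{2} = \left(1 - 5 t + B t\right)^{2}$)
$E{\left(-4,\left(-3 - 1\right) + v{\left(3 \right)} \right)} \left(-10\right) \left(-33\right) = \left(1 - 5 \left(\left(-3 - 1\right) + \frac{1}{2}\right) - 4 \left(\left(-3 - 1\right) + \frac{1}{2}\right)\right)^{2} \left(-10\right) \left(-33\right) = \left(1 - 5 \left(-4 + \frac{1}{2}\right) - 4 \left(-4 + \frac{1}{2}\right)\right)^{2} \left(-10\right) \left(-33\right) = \left(1 - - \frac{35}{2} - -14\right)^{2} \left(-10\right) \left(-33\right) = \left(1 + \frac{35}{2} + 14\right)^{2} \left(-10\right) \left(-33\right) = \left(\frac{65}{2}\right)^{2} \left(-10\right) \left(-33\right) = \frac{4225}{4} \left(-10\right) \left(-33\right) = \left(- \frac{21125}{2}\right) \left(-33\right) = \frac{697125}{2}$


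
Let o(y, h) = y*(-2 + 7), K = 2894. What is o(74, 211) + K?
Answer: 3264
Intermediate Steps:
o(y, h) = 5*y (o(y, h) = y*5 = 5*y)
o(74, 211) + K = 5*74 + 2894 = 370 + 2894 = 3264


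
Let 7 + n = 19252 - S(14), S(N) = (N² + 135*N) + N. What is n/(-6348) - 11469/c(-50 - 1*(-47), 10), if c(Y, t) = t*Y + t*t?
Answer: -12334227/74060 ≈ -166.54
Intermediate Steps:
S(N) = N² + 136*N
c(Y, t) = t² + Y*t (c(Y, t) = Y*t + t² = t² + Y*t)
n = 17145 (n = -7 + (19252 - 14*(136 + 14)) = -7 + (19252 - 14*150) = -7 + (19252 - 1*2100) = -7 + (19252 - 2100) = -7 + 17152 = 17145)
n/(-6348) - 11469/c(-50 - 1*(-47), 10) = 17145/(-6348) - 11469*1/(10*((-50 - 1*(-47)) + 10)) = 17145*(-1/6348) - 11469*1/(10*((-50 + 47) + 10)) = -5715/2116 - 11469*1/(10*(-3 + 10)) = -5715/2116 - 11469/(10*7) = -5715/2116 - 11469/70 = -12334227/74060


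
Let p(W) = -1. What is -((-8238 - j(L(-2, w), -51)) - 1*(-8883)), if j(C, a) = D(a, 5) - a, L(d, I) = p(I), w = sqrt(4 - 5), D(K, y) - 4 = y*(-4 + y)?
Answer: -585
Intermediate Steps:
D(K, y) = 4 + y*(-4 + y)
w = I (w = sqrt(-1) = I ≈ 1.0*I)
L(d, I) = -1
j(C, a) = 9 - a (j(C, a) = (4 + 5**2 - 4*5) - a = (4 + 25 - 20) - a = 9 - a)
-((-8238 - j(L(-2, w), -51)) - 1*(-8883)) = -((-8238 - (9 - 1*(-51))) - 1*(-8883)) = -((-8238 - (9 + 51)) + 8883) = -((-8238 - 1*60) + 8883) = -((-8238 - 60) + 8883) = -(-8298 + 8883) = -1*585 = -585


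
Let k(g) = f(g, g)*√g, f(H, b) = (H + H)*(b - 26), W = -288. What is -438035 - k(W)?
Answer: -438035 - 2170368*I*√2 ≈ -4.3804e+5 - 3.0694e+6*I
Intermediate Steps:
f(H, b) = 2*H*(-26 + b) (f(H, b) = (2*H)*(-26 + b) = 2*H*(-26 + b))
k(g) = 2*g^(3/2)*(-26 + g) (k(g) = (2*g*(-26 + g))*√g = 2*g^(3/2)*(-26 + g))
-438035 - k(W) = -438035 - 2*(-288)^(3/2)*(-26 - 288) = -438035 - 2*(-3456*I*√2)*(-314) = -438035 - 2170368*I*√2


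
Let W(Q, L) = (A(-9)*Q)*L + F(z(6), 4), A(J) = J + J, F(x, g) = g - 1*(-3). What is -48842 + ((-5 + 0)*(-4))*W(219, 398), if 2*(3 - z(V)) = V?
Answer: -31427022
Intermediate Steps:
z(V) = 3 - V/2
F(x, g) = 3 + g (F(x, g) = g + 3 = 3 + g)
A(J) = 2*J
W(Q, L) = 7 - 18*L*Q (W(Q, L) = ((2*(-9))*Q)*L + (3 + 4) = (-18*Q)*L + 7 = -18*L*Q + 7 = 7 - 18*L*Q)
-48842 + ((-5 + 0)*(-4))*W(219, 398) = -48842 + ((-5 + 0)*(-4))*(7 - 18*398*219) = -48842 + (-5*(-4))*(7 - 1568916) = -48842 + 20*(-1568909) = -48842 - 31378180 = -31427022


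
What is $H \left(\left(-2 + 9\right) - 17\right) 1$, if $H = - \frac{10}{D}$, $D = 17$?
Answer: $\frac{100}{17} \approx 5.8824$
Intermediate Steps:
$H = - \frac{10}{17} \approx -0.58823$
$H \left(\left(-2 + 9\right) - 17\right) 1 = - \frac{10 \left(\left(-2 + 9\right) - 17\right)}{17} \cdot 1 = - \frac{10 \left(7 - 17\right)}{17} \cdot 1 = \left(- \frac{10}{17}\right) \left(-10\right) 1 = \frac{100}{17} \cdot 1 = \frac{100}{17}$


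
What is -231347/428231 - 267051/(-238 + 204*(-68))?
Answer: 111095210611/6042339410 ≈ 18.386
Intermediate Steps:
-231347/428231 - 267051/(-238 + 204*(-68)) = -231347*1/428231 - 267051/(-238 - 13872) = -231347/428231 - 267051/(-14110) = -231347/428231 - 267051*(-1/14110) = -231347/428231 + 267051/14110 = 111095210611/6042339410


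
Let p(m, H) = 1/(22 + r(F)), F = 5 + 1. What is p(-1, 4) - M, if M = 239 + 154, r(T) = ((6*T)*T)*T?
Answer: -517973/1318 ≈ -393.00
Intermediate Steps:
F = 6
r(T) = 6*T³ (r(T) = (6*T²)*T = 6*T³)
M = 393
p(m, H) = 1/1318 (p(m, H) = 1/(22 + 6*6³) = 1/(22 + 6*216) = 1/(22 + 1296) = 1/1318)
p(-1, 4) - M = 1/1318 - 1*393 = 1/1318 - 393 = -517973/1318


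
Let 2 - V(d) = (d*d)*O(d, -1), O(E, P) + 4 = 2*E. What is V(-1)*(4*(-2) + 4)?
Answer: -32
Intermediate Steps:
O(E, P) = -4 + 2*E
V(d) = 2 - d**2*(-4 + 2*d) (V(d) = 2 - d*d*(-4 + 2*d) = 2 - d**2*(-4 + 2*d))
V(-1)*(4*(-2) + 4) = (2 + 2*(-1)**2*(2 - 1*(-1)))*(4*(-2) + 4) = (2 + 2*1*(2 + 1))*(-8 + 4) = (2 + 2*1*3)*(-4) = (2 + 6)*(-4) = 8*(-4) = -32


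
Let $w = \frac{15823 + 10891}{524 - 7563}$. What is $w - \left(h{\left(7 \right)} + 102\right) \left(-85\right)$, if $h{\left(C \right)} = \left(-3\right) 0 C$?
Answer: $\frac{61001416}{7039} \approx 8666.2$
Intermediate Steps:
$h{\left(C \right)} = 0$ ($h{\left(C \right)} = 0 C = 0$)
$w = - \frac{26714}{7039}$ ($w = \frac{26714}{-7039} = 26714 \left(- \frac{1}{7039}\right) = - \frac{26714}{7039} \approx -3.7951$)
$w - \left(h{\left(7 \right)} + 102\right) \left(-85\right) = - \frac{26714}{7039} - \left(0 + 102\right) \left(-85\right) = - \frac{26714}{7039} - 102 \left(-85\right) = - \frac{26714}{7039} - -8670 = - \frac{26714}{7039} + 8670 = \frac{61001416}{7039}$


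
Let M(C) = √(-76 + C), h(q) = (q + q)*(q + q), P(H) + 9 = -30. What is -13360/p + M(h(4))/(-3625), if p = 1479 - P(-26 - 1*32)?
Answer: -6680/759 - 2*I*√3/3625 ≈ -8.8011 - 0.00095561*I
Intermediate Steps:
P(H) = -39 (P(H) = -9 - 30 = -39)
p = 1518 (p = 1479 - 1*(-39) = 1479 + 39 = 1518)
h(q) = 4*q² (h(q) = (2*q)*(2*q) = 4*q²)
-13360/p + M(h(4))/(-3625) = -13360/1518 + √(-76 + 4*4²)/(-3625) = -13360*1/1518 + √(-76 + 4*16)*(-1/3625) = -6680/759 + √(-76 + 64)*(-1/3625) = -6680/759 + √(-12)*(-1/3625) = -6680/759 + (2*I*√3)*(-1/3625) = -6680/759 - 2*I*√3/3625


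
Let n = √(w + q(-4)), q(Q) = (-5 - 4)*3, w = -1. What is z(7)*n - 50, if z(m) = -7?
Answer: -50 - 14*I*√7 ≈ -50.0 - 37.041*I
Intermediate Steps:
q(Q) = -27 (q(Q) = -9*3 = -27)
n = 2*I*√7 (n = √(-1 - 27) = √(-28) = 2*I*√7 ≈ 5.2915*I)
z(7)*n - 50 = -14*I*√7 - 50 = -50 - 14*I*√7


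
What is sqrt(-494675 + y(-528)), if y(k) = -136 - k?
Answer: I*sqrt(494283) ≈ 703.05*I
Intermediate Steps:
sqrt(-494675 + y(-528)) = sqrt(-494675 + (-136 - 1*(-528))) = sqrt(-494675 + (-136 + 528)) = sqrt(-494675 + 392) = sqrt(-494283) = I*sqrt(494283)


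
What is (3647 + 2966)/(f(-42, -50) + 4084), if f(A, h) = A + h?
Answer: 6613/3992 ≈ 1.6566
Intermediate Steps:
(3647 + 2966)/(f(-42, -50) + 4084) = (3647 + 2966)/((-42 - 50) + 4084) = 6613/(-92 + 4084) = 6613/3992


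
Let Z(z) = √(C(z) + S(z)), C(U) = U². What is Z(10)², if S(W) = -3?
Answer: 97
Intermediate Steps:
Z(z) = √(-3 + z²) (Z(z) = √(z² - 3) = √(-3 + z²))
Z(10)² = (√(-3 + 10²))² = (√(-3 + 100))² = (√97)² = 97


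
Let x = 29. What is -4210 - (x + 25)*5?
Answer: -4480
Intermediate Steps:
-4210 - (x + 25)*5 = -4210 - (29 + 25)*5 = -4210 - 54*5 = -4210 - 1*270 = -4210 - 270 = -4480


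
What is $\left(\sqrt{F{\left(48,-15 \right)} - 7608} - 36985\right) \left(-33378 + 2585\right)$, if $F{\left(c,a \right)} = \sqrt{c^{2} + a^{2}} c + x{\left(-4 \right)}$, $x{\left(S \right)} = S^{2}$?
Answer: $1138879105 - 61586 \sqrt{-1898 + 36 \sqrt{281}} \approx 1.1389 \cdot 10^{9} - 2.2158 \cdot 10^{6} i$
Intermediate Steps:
$F{\left(c,a \right)} = 16 + c \sqrt{a^{2} + c^{2}}$ ($F{\left(c,a \right)} = \sqrt{c^{2} + a^{2}} c + \left(-4\right)^{2} = \sqrt{a^{2} + c^{2}} c + 16 = c \sqrt{a^{2} + c^{2}} + 16 = 16 + c \sqrt{a^{2} + c^{2}}$)
$\left(\sqrt{F{\left(48,-15 \right)} - 7608} - 36985\right) \left(-33378 + 2585\right) = \left(\sqrt{\left(16 + 48 \sqrt{\left(-15\right)^{2} + 48^{2}}\right) - 7608} - 36985\right) \left(-33378 + 2585\right) = \left(\sqrt{\left(16 + 48 \sqrt{225 + 2304}\right) - 7608} - 36985\right) \left(-30793\right) = \left(\sqrt{\left(16 + 48 \sqrt{2529}\right) - 7608} - 36985\right) \left(-30793\right) = \left(\sqrt{\left(16 + 48 \cdot 3 \sqrt{281}\right) - 7608} - 36985\right) \left(-30793\right) = \left(\sqrt{\left(16 + 144 \sqrt{281}\right) - 7608} - 36985\right) \left(-30793\right) = \left(\sqrt{-7592 + 144 \sqrt{281}} - 36985\right) \left(-30793\right) = \left(-36985 + \sqrt{-7592 + 144 \sqrt{281}}\right) \left(-30793\right) = 1138879105 - 30793 \sqrt{-7592 + 144 \sqrt{281}}$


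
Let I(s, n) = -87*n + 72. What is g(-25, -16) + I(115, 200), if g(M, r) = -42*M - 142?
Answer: -16420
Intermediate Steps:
I(s, n) = 72 - 87*n
g(M, r) = -142 - 42*M
g(-25, -16) + I(115, 200) = (-142 - 42*(-25)) + (72 - 87*200) = (-142 + 1050) + (72 - 17400) = 908 - 17328 = -16420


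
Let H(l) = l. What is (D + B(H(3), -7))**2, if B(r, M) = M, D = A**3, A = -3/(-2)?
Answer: 841/64 ≈ 13.141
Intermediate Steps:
A = 3/2 (A = -3*(-1/2) = 3/2 ≈ 1.5000)
D = 27/8 (D = (3/2)**3 = 27/8 ≈ 3.3750)
(D + B(H(3), -7))**2 = (27/8 - 7)**2 = (-29/8)**2 = 841/64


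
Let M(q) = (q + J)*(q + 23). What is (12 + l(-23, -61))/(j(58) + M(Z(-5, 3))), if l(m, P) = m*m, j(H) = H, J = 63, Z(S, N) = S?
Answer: 541/1102 ≈ 0.49093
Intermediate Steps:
l(m, P) = m²
M(q) = (23 + q)*(63 + q) (M(q) = (q + 63)*(q + 23) = (63 + q)*(23 + q) = (23 + q)*(63 + q))
(12 + l(-23, -61))/(j(58) + M(Z(-5, 3))) = (12 + (-23)²)/(58 + (1449 + (-5)² + 86*(-5))) = (12 + 529)/(58 + (1449 + 25 - 430)) = 541/(58 + 1044) = 541/1102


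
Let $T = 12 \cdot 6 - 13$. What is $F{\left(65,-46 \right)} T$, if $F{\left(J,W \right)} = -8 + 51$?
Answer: $2537$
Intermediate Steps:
$F{\left(J,W \right)} = 43$
$T = 59$ ($T = 72 - 13 = 59$)
$F{\left(65,-46 \right)} T = 43 \cdot 59 = 2537$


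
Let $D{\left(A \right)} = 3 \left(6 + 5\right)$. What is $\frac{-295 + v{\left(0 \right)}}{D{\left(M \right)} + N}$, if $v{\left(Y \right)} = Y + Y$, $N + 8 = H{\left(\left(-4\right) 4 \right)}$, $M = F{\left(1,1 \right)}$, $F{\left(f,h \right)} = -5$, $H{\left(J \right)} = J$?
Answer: $- \frac{295}{9} \approx -32.778$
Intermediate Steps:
$M = -5$
$N = -24$ ($N = -8 - 16 = -24$)
$v{\left(Y \right)} = 2 Y$
$D{\left(A \right)} = 33$ ($D{\left(A \right)} = 3 \cdot 11 = 33$)
$\frac{-295 + v{\left(0 \right)}}{D{\left(M \right)} + N} = \frac{-295 + 2 \cdot 0}{33 - 24} = \frac{-295 + 0}{9} = \left(-295\right) \frac{1}{9} = - \frac{295}{9}$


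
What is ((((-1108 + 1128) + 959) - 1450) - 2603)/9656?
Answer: -1537/4828 ≈ -0.31835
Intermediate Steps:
((((-1108 + 1128) + 959) - 1450) - 2603)/9656 = (((20 + 959) - 1450) - 2603)*(1/9656) = ((979 - 1450) - 2603)*(1/9656) = (-471 - 2603)*(1/9656) = -3074*1/9656 = -1537/4828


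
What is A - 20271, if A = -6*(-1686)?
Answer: -10155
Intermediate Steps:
A = 10116
A - 20271 = 10116 - 20271 = -10155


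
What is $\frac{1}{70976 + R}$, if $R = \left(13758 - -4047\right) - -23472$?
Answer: $\frac{1}{112253} \approx 8.9084 \cdot 10^{-6}$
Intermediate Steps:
$R = 41277$ ($R = \left(13758 + 4047\right) + 23472 = 17805 + 23472 = 41277$)
$\frac{1}{70976 + R} = \frac{1}{70976 + 41277} = \frac{1}{112253}$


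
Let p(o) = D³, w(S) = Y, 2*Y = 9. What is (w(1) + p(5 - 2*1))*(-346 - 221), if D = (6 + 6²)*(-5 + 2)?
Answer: 2268421281/2 ≈ 1.1342e+9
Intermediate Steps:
Y = 9/2 (Y = (½)*9 = 9/2 ≈ 4.5000)
w(S) = 9/2
D = -126 (D = (6 + 36)*(-3) = 42*(-3) = -126)
p(o) = -2000376 (p(o) = (-126)³ = -2000376)
(w(1) + p(5 - 2*1))*(-346 - 221) = (9/2 - 2000376)*(-346 - 221) = -4000743/2*(-567) = 2268421281/2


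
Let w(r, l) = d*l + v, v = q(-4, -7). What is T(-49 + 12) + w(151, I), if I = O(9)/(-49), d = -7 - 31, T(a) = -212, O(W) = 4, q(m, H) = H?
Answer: -10579/49 ≈ -215.90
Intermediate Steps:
v = -7
d = -38
I = -4/49 (I = 4/(-49) = 4*(-1/49) = -4/49 ≈ -0.081633)
w(r, l) = -7 - 38*l (w(r, l) = -38*l - 7 = -7 - 38*l)
T(-49 + 12) + w(151, I) = -212 + (-7 - 38*(-4/49)) = -212 + (-7 + 152/49) = -212 - 191/49 = -10579/49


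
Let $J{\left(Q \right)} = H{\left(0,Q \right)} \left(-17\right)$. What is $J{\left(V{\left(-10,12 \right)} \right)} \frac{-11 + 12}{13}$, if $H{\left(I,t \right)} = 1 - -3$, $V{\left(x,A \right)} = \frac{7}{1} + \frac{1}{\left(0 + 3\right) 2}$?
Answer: $- \frac{68}{13} \approx -5.2308$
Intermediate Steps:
$V{\left(x,A \right)} = \frac{43}{6}$ ($V{\left(x,A \right)} = 7 \cdot 1 + \frac{1}{3} \cdot \frac{1}{2} = 7 + \frac{1}{3} \cdot \frac{1}{2} = 7 + \frac{1}{6} = \frac{43}{6}$)
$H{\left(I,t \right)} = 4$ ($H{\left(I,t \right)} = 1 + 3 = 4$)
$J{\left(Q \right)} = -68$ ($J{\left(Q \right)} = 4 \left(-17\right) = -68$)
$J{\left(V{\left(-10,12 \right)} \right)} \frac{-11 + 12}{13} = - 68 \frac{-11 + 12}{13} = - 68 \cdot 1 \cdot \frac{1}{13} = \left(-68\right) \frac{1}{13} = - \frac{68}{13}$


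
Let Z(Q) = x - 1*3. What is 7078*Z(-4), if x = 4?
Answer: 7078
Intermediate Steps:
Z(Q) = 1 (Z(Q) = 4 - 1*3 = 4 - 3 = 1)
7078*Z(-4) = 7078*1 = 7078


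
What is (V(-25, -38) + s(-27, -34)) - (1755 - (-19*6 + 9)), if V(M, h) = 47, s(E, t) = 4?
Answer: -1809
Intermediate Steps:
(V(-25, -38) + s(-27, -34)) - (1755 - (-19*6 + 9)) = (47 + 4) - (1755 - (-19*6 + 9)) = 51 - (1755 - (-114 + 9)) = 51 - (1755 - 1*(-105)) = 51 - (1755 + 105) = 51 - 1*1860 = 51 - 1860 = -1809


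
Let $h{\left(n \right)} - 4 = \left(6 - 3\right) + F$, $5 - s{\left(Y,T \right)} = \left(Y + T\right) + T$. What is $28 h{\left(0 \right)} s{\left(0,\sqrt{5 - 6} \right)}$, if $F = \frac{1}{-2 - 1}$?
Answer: $\frac{2800}{3} - \frac{1120 i}{3} \approx 933.33 - 373.33 i$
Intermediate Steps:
$s{\left(Y,T \right)} = 5 - Y - 2 T$ ($s{\left(Y,T \right)} = 5 - \left(\left(Y + T\right) + T\right) = 5 - \left(\left(T + Y\right) + T\right) = 5 - \left(Y + 2 T\right) = 5 - Y - 2 T$)
$F = - \frac{1}{3}$ ($F = \frac{1}{-3} = - \frac{1}{3} \approx -0.33333$)
$h{\left(n \right)} = \frac{20}{3}$ ($h{\left(n \right)} = 4 + \left(\left(6 - 3\right) - \frac{1}{3}\right) = 4 + \left(3 - \frac{1}{3}\right) = 4 + \frac{8}{3} = \frac{20}{3}$)
$28 h{\left(0 \right)} s{\left(0,\sqrt{5 - 6} \right)} = 28 \cdot \frac{20}{3} \left(5 - 0 - 2 \sqrt{5 - 6}\right) = \frac{560 \left(5 + 0 - 2 \sqrt{-1}\right)}{3} = \frac{560 \left(5 + 0 - 2 i\right)}{3} = \frac{560 \left(5 - 2 i\right)}{3} = \frac{2800}{3} - \frac{1120 i}{3}$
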